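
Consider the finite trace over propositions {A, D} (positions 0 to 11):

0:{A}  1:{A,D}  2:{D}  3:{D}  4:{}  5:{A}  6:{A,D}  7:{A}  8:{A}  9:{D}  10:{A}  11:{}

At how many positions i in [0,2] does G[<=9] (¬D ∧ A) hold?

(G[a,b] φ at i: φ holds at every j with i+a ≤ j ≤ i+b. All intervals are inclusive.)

Evaluate at each i in [0,2]:
  i=0: ✗ (fails at j=1)
  i=1: ✗ (fails at j=1)
  i=2: ✗ (fails at j=2)
Positions where it holds: {} → 0.

0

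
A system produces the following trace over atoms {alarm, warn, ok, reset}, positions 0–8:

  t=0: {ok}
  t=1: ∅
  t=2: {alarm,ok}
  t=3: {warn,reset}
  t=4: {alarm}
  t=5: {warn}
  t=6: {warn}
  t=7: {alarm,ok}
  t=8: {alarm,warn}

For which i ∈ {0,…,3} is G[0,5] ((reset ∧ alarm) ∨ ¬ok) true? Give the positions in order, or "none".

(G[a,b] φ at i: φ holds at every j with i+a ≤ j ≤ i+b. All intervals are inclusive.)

none

Evaluate at each i in [0,3]:
  i=0: ✗ (fails at j=0)
  i=1: ✗ (fails at j=2)
  i=2: ✗ (fails at j=2)
  i=3: ✗ (fails at j=7)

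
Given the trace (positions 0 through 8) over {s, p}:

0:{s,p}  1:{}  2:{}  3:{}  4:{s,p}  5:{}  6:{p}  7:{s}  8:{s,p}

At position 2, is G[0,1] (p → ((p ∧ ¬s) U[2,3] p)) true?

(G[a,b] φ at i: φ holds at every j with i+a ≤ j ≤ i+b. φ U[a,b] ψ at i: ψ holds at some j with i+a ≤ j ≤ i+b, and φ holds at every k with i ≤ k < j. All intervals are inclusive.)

True

Check (p → ((p ∧ ¬s) U[2,3] p)) at every j in [2,3]:
  j=2: antecedent false → ✓
  j=3: antecedent false → ✓
All positions satisfy it → formula holds.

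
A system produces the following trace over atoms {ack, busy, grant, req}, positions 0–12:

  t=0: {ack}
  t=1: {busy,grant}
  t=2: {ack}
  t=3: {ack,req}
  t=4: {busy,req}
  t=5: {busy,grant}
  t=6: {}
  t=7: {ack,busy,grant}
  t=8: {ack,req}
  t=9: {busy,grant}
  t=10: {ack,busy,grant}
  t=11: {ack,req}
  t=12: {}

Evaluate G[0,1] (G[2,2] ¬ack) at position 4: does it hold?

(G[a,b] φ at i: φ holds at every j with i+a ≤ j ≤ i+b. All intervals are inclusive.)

Check G[2,2] ¬ack at every j in [4,5]:
  j=4: holds on [6,6]
  j=5: fails at 7
Fails at j=5 → formula fails.

Does not hold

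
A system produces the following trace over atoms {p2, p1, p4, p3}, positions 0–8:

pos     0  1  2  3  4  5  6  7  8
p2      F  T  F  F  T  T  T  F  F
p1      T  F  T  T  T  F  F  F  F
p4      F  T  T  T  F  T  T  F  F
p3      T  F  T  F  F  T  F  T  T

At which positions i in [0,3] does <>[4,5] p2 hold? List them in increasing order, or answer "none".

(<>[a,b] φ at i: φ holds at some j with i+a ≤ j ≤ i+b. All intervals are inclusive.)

Evaluate at each i in [0,3]:
  i=0: ✓ (witness j=4)
  i=1: ✓ (witness j=5)
  i=2: ✓ (witness j=6)
  i=3: ✗ (none in [7,8])

0, 1, 2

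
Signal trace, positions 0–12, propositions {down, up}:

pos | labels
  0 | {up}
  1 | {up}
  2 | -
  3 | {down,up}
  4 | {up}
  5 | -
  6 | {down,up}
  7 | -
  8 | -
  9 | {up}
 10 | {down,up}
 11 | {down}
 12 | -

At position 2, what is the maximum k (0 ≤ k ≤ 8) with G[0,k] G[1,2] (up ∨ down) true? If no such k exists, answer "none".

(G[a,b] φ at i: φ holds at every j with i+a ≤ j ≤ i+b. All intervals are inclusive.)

G[1,2] (up ∨ down) must hold from j=2 onward; find where it first fails.
  j=2: holds
  j=3: fails
Holds on [2,2], so largest k = 0.

0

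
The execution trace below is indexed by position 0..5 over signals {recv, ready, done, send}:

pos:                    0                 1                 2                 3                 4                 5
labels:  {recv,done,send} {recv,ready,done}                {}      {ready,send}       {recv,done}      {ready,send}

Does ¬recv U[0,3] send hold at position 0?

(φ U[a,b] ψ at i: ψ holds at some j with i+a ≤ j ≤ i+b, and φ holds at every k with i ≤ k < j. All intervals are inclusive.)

Need some j in [0,3] with send, and ¬recv at every k in [0,j-1].
  j=0: send holds; no prefix to check → satisfied.

Yes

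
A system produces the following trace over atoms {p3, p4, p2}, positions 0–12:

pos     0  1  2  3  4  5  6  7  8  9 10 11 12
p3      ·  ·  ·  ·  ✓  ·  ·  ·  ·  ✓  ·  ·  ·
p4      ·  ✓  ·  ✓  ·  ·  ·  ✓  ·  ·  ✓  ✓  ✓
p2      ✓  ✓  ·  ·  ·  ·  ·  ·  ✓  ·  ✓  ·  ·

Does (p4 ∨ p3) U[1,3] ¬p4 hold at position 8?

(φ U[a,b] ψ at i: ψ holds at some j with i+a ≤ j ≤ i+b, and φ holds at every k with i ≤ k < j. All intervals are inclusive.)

Need some j in [9,11] with ¬p4, and (p4 ∨ p3) at every k in [8,j-1].
  j=9: ¬p4 holds, but (p4 ∨ p3) fails at k=8 → not this j.
  j=10: ¬p4 false.
  j=11: ¬p4 false.
No j in the window works → until fails.

Does not hold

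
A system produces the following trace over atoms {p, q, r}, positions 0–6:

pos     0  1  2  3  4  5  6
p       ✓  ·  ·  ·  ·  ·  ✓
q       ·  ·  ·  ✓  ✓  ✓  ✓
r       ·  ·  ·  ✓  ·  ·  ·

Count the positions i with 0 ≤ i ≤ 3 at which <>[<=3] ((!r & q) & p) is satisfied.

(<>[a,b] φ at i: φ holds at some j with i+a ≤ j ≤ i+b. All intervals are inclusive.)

Evaluate at each i in [0,3]:
  i=0: ✗ (none in [0,3])
  i=1: ✗ (none in [1,4])
  i=2: ✗ (none in [2,5])
  i=3: ✓ (witness j=6)
Positions where it holds: {3} → 1.

1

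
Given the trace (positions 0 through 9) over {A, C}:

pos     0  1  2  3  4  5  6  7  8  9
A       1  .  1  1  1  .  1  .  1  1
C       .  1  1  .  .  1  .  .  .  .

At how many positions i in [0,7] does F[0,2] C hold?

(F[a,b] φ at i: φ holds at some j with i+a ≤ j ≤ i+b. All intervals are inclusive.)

6

Evaluate at each i in [0,7]:
  i=0: ✓ (witness j=1)
  i=1: ✓ (witness j=1)
  i=2: ✓ (witness j=2)
  i=3: ✓ (witness j=5)
  i=4: ✓ (witness j=5)
  i=5: ✓ (witness j=5)
  i=6: ✗ (none in [6,8])
  i=7: ✗ (none in [7,9])
Positions where it holds: {0, 1, 2, 3, 4, 5} → 6.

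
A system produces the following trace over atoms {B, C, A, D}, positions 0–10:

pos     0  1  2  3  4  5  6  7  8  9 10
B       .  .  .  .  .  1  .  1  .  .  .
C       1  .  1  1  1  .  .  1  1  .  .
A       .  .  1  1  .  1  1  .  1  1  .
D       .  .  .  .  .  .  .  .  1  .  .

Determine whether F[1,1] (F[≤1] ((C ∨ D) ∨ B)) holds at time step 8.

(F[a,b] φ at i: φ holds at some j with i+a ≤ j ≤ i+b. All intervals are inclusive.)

No

Check F[≤1] ((C ∨ D) ∨ B) at each j in [9,9]:
  j=9: fails (none in [9,10])
No position in the window satisfies it → formula fails.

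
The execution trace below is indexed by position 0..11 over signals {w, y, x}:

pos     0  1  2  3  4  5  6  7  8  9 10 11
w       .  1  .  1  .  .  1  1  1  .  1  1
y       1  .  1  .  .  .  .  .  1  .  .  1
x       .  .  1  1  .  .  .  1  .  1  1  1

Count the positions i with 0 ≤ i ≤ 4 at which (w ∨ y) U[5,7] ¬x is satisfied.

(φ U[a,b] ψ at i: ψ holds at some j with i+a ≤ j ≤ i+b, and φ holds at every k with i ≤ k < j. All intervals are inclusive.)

0

Evaluate at each i in [0,4]:
  i=0: ✗ (lhs fails at k=4 before rhs at j=5)
  i=1: ✗ (lhs fails at k=4 before rhs at j=6)
  i=2: ✗ (lhs fails at k=4 before rhs at j=8)
  i=3: ✗ (lhs fails at k=4 before rhs at j=8)
  i=4: ✗ (no rhs in [9,11])
Positions where it holds: {} → 0.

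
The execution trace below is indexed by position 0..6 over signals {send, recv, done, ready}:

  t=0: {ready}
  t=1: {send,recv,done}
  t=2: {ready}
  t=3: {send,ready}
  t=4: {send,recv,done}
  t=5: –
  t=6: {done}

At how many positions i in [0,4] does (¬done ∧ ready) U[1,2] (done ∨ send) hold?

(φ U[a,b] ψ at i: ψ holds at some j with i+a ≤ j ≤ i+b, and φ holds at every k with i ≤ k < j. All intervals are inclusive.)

3

Evaluate at each i in [0,4]:
  i=0: ✓ (rhs at j=1; lhs holds on [0,0])
  i=1: ✗ (lhs fails at k=1 before rhs at j=3)
  i=2: ✓ (rhs at j=3; lhs holds on [2,2])
  i=3: ✓ (rhs at j=4; lhs holds on [3,3])
  i=4: ✗ (lhs fails at k=4 before rhs at j=6)
Positions where it holds: {0, 2, 3} → 3.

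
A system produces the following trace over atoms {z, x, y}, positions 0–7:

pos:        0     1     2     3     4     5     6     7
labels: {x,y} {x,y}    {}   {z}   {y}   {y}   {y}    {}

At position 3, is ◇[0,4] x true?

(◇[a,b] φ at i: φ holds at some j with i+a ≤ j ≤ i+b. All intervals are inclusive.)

Check x at each j in [3,7]:
  j=3: false
  j=4: false
  j=5: false
  j=6: false
  j=7: false
No position in the window satisfies it → formula fails.

No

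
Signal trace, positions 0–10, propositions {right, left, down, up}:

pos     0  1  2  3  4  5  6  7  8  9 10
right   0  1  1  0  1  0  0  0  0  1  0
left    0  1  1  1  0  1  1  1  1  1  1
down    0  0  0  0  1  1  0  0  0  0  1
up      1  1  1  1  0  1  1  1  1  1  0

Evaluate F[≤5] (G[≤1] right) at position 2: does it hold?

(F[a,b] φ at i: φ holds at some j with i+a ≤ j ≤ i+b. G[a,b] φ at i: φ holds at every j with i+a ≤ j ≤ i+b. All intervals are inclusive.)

False

Check G[≤1] right at each j in [2,7]:
  j=2: fails at 3
  j=3: fails at 3
  j=4: fails at 5
  j=5: fails at 5
  j=6: fails at 6
  j=7: fails at 7
No position in the window satisfies it → formula fails.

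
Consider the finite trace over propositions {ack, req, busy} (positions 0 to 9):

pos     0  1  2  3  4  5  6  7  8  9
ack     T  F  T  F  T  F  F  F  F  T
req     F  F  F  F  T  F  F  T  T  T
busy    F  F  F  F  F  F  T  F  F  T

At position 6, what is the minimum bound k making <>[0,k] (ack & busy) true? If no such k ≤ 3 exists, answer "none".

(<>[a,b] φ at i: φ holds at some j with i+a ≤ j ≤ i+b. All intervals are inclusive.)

Scan j = 6,7,… for (ack & busy):
  j=6: fails
  j=7: fails
  j=8: fails
  j=9: holds
First hit at j=9, so smallest k = 9-6 = 3.

3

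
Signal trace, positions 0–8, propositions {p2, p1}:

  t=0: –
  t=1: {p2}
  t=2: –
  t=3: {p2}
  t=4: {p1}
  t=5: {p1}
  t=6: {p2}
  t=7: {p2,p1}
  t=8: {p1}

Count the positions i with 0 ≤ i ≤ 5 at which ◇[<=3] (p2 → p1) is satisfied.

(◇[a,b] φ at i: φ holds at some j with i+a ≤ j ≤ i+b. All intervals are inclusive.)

6

Evaluate at each i in [0,5]:
  i=0: ✓ (witness j=0)
  i=1: ✓ (witness j=2)
  i=2: ✓ (witness j=2)
  i=3: ✓ (witness j=4)
  i=4: ✓ (witness j=4)
  i=5: ✓ (witness j=5)
Positions where it holds: {0, 1, 2, 3, 4, 5} → 6.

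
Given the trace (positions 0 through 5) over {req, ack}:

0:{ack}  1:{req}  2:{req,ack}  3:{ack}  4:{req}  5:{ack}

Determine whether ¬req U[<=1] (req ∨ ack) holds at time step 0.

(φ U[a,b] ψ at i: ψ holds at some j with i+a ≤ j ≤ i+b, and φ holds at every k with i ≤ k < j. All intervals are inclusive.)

Holds

Need some j in [0,1] with (req ∨ ack), and ¬req at every k in [0,j-1].
  j=0: (req ∨ ack) holds; no prefix to check → satisfied.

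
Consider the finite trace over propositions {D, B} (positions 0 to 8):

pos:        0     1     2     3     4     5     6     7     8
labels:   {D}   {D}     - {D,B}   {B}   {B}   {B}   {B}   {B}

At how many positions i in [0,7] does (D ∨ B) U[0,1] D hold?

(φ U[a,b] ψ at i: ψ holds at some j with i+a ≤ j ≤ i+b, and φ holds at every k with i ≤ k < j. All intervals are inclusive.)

3

Evaluate at each i in [0,7]:
  i=0: ✓ (rhs at j=0)
  i=1: ✓ (rhs at j=1)
  i=2: ✗ (lhs fails at k=2 before rhs at j=3)
  i=3: ✓ (rhs at j=3)
  i=4: ✗ (no rhs in [4,5])
  i=5: ✗ (no rhs in [5,6])
  i=6: ✗ (no rhs in [6,7])
  i=7: ✗ (no rhs in [7,8])
Positions where it holds: {0, 1, 3} → 3.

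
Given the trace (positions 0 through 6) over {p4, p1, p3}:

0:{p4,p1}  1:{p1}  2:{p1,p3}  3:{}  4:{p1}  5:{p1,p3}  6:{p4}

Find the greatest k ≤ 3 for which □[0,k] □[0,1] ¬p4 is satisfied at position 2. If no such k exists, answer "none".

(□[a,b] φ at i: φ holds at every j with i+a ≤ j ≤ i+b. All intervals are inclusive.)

2

□[0,1] ¬p4 must hold from j=2 onward; find where it first fails.
  j=2: holds
  j=3: holds
  j=4: holds
  j=5: fails
Holds on [2,4], so largest k = 2.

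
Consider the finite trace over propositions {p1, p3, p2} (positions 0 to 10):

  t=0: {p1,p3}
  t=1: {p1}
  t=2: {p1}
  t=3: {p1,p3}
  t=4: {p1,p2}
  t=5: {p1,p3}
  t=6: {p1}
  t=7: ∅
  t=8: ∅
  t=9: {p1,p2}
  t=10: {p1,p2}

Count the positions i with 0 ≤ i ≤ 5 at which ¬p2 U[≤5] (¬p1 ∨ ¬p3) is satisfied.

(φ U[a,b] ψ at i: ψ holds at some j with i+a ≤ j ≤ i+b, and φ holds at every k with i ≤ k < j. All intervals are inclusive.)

Evaluate at each i in [0,5]:
  i=0: ✓ (rhs at j=1; lhs holds on [0,0])
  i=1: ✓ (rhs at j=1)
  i=2: ✓ (rhs at j=2)
  i=3: ✓ (rhs at j=4; lhs holds on [3,3])
  i=4: ✓ (rhs at j=4)
  i=5: ✓ (rhs at j=6; lhs holds on [5,5])
Positions where it holds: {0, 1, 2, 3, 4, 5} → 6.

6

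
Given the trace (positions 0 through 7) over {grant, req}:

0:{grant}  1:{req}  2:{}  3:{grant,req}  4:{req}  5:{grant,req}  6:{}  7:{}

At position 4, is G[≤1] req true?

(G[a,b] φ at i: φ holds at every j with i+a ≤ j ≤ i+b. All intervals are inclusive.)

Holds

Check req at every j in [4,5]:
  j=4: true
  j=5: true
All positions satisfy it → formula holds.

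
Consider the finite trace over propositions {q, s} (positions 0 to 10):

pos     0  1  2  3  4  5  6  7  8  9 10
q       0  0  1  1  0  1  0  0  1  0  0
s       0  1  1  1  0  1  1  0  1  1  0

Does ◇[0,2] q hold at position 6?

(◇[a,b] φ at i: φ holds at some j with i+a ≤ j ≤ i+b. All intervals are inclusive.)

True

Check q at each j in [6,8]:
  j=6: false
  j=7: false
  j=8: true
Found at j=8 → formula holds.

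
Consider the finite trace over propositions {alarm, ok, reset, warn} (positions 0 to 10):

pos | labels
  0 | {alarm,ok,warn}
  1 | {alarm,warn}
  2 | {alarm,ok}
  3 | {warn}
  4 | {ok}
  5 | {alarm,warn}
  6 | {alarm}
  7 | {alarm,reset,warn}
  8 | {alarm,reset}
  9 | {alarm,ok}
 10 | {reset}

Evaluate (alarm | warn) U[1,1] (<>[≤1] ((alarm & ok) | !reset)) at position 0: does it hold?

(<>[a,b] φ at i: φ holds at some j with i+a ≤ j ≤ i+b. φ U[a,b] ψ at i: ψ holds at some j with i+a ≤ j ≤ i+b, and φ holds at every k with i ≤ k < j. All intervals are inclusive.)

Need some j in [1,1] with <>[≤1] ((alarm & ok) | !reset), and (alarm | warn) at every k in [0,j-1].
  j=1: <>[≤1] ((alarm & ok) | !reset) holds; (alarm | warn) holds at every k in [0,0] → satisfied.

Yes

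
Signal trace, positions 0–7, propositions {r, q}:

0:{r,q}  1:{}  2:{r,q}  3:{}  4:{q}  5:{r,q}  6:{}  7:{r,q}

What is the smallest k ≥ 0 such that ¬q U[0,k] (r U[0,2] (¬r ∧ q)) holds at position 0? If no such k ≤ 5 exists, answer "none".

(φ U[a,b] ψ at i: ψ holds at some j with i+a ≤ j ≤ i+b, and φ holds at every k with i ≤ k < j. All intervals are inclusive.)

Need earliest j ≥ 0 with (r U[0,2] (¬r ∧ q)), and ¬q at every k in [0,j-1].
  j=0: rhs fails.
  j=1: rhs fails.
  j=2: rhs fails.
  j=3: rhs fails.
  j=4: rhs holds but lhs fails at k=0.
  j=5: rhs fails.
No witness within the range → none.

none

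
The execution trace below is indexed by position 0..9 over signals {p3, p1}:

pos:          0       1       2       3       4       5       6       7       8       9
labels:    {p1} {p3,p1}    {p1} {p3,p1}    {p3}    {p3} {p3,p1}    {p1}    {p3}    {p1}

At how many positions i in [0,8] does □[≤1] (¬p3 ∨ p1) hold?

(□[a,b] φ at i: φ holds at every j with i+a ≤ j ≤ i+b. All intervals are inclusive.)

4

Evaluate at each i in [0,8]:
  i=0: ✓ (all of [0,1])
  i=1: ✓ (all of [1,2])
  i=2: ✓ (all of [2,3])
  i=3: ✗ (fails at j=4)
  i=4: ✗ (fails at j=4)
  i=5: ✗ (fails at j=5)
  i=6: ✓ (all of [6,7])
  i=7: ✗ (fails at j=8)
  i=8: ✗ (fails at j=8)
Positions where it holds: {0, 1, 2, 6} → 4.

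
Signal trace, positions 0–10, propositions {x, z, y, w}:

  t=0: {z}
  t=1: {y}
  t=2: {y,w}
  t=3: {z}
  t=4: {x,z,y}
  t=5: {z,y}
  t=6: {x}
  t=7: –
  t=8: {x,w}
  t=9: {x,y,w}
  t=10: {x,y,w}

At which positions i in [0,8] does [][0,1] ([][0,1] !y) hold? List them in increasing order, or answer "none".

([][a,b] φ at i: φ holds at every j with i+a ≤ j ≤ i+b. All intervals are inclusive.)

Evaluate at each i in [0,8]:
  i=0: ✗ (fails at j=0)
  i=1: ✗ (fails at j=1)
  i=2: ✗ (fails at j=2)
  i=3: ✗ (fails at j=3)
  i=4: ✗ (fails at j=4)
  i=5: ✗ (fails at j=5)
  i=6: ✓ (all of [6,7])
  i=7: ✗ (fails at j=8)
  i=8: ✗ (fails at j=8)

6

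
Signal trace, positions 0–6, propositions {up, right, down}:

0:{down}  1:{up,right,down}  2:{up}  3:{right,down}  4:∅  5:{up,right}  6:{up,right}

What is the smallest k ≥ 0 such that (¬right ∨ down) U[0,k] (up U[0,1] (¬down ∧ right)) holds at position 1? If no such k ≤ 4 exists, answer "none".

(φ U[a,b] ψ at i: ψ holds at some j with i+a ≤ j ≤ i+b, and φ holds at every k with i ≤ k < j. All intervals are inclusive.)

Need earliest j ≥ 1 with (up U[0,1] (¬down ∧ right)), and (¬right ∨ down) at every k in [1,j-1].
  j=1: rhs fails.
  j=2: rhs fails.
  j=3: rhs fails.
  j=4: rhs fails.
  j=5: rhs holds; lhs holds on [1,4]. k = 4.

4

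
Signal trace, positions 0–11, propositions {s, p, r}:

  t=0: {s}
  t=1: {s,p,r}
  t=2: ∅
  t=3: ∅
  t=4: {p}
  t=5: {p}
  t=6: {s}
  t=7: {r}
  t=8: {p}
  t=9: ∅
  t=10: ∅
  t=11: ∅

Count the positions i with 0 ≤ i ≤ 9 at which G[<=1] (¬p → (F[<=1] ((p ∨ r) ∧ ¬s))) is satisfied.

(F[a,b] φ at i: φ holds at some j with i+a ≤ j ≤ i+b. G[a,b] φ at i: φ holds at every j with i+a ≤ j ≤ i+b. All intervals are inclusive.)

5

Evaluate at each i in [0,9]:
  i=0: ✗ (fails at j=0)
  i=1: ✗ (fails at j=2)
  i=2: ✗ (fails at j=2)
  i=3: ✓ (all of [3,4])
  i=4: ✓ (all of [4,5])
  i=5: ✓ (all of [5,6])
  i=6: ✓ (all of [6,7])
  i=7: ✓ (all of [7,8])
  i=8: ✗ (fails at j=9)
  i=9: ✗ (fails at j=9)
Positions where it holds: {3, 4, 5, 6, 7} → 5.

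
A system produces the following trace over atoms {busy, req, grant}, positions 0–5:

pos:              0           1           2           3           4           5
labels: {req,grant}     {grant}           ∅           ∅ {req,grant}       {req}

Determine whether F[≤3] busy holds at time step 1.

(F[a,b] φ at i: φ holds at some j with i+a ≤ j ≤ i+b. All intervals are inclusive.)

Check busy at each j in [1,4]:
  j=1: false
  j=2: false
  j=3: false
  j=4: false
No position in the window satisfies it → formula fails.

False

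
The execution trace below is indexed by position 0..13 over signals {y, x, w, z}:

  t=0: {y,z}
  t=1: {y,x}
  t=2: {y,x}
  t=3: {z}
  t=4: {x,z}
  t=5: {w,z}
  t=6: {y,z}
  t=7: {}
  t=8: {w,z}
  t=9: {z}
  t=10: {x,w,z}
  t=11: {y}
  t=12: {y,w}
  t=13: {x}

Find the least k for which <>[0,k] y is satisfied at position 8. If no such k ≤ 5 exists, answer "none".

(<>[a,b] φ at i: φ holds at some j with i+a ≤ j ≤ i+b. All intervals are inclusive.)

Scan j = 8,9,… for y:
  j=8: fails
  j=9: fails
  j=10: fails
  j=11: holds
First hit at j=11, so smallest k = 11-8 = 3.

3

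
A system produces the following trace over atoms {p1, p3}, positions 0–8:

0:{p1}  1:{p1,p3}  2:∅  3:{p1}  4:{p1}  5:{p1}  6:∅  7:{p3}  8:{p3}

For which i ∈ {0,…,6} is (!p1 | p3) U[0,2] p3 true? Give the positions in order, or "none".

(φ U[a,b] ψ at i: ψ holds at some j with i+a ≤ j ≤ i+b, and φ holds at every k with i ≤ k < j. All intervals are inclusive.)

Evaluate at each i in [0,6]:
  i=0: ✗ (lhs fails at k=0 before rhs at j=1)
  i=1: ✓ (rhs at j=1)
  i=2: ✗ (no rhs in [2,4])
  i=3: ✗ (no rhs in [3,5])
  i=4: ✗ (no rhs in [4,6])
  i=5: ✗ (lhs fails at k=5 before rhs at j=7)
  i=6: ✓ (rhs at j=7; lhs holds on [6,6])

1, 6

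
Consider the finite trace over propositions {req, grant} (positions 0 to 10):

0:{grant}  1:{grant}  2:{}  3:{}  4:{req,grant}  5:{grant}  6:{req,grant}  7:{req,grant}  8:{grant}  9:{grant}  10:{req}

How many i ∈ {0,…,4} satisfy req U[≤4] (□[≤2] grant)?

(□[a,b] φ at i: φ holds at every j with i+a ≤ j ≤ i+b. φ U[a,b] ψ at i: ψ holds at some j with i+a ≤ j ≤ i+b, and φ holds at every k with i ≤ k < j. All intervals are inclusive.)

Evaluate at each i in [0,4]:
  i=0: ✗ (lhs fails at k=0 before rhs at j=4)
  i=1: ✗ (lhs fails at k=1 before rhs at j=4)
  i=2: ✗ (lhs fails at k=2 before rhs at j=4)
  i=3: ✗ (lhs fails at k=3 before rhs at j=4)
  i=4: ✓ (rhs at j=4)
Positions where it holds: {4} → 1.

1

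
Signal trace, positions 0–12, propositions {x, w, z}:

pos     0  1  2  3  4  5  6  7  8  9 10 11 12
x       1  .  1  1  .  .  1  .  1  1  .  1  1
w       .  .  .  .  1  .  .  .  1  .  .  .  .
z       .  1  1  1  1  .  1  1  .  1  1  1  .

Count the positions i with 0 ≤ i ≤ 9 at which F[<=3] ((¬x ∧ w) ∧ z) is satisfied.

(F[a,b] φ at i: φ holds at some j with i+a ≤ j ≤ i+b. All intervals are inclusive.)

4

Evaluate at each i in [0,9]:
  i=0: ✗ (none in [0,3])
  i=1: ✓ (witness j=4)
  i=2: ✓ (witness j=4)
  i=3: ✓ (witness j=4)
  i=4: ✓ (witness j=4)
  i=5: ✗ (none in [5,8])
  i=6: ✗ (none in [6,9])
  i=7: ✗ (none in [7,10])
  i=8: ✗ (none in [8,11])
  i=9: ✗ (none in [9,12])
Positions where it holds: {1, 2, 3, 4} → 4.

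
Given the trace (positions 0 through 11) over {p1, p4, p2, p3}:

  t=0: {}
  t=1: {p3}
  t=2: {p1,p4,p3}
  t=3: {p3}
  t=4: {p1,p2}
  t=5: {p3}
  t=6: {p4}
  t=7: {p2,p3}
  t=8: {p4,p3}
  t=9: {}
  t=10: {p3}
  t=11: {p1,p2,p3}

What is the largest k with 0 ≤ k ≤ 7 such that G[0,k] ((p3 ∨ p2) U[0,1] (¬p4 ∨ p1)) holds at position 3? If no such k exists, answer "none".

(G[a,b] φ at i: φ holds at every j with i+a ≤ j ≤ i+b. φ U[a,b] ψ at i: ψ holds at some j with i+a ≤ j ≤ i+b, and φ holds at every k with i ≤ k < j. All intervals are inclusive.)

2

((p3 ∨ p2) U[0,1] (¬p4 ∨ p1)) must hold from j=3 onward; find where it first fails.
  j=3: holds
  j=4: holds
  j=5: holds
  j=6: fails
Holds on [3,5], so largest k = 2.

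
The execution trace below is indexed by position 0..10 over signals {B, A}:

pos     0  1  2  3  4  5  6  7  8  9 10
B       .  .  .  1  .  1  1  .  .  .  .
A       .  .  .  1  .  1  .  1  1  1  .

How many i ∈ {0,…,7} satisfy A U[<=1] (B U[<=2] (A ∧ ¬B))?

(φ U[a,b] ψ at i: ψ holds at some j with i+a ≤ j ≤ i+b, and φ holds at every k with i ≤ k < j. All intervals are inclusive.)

3

Evaluate at each i in [0,7]:
  i=0: ✗ (no rhs in [0,1])
  i=1: ✗ (no rhs in [1,2])
  i=2: ✗ (no rhs in [2,3])
  i=3: ✗ (no rhs in [3,4])
  i=4: ✗ (lhs fails at k=4 before rhs at j=5)
  i=5: ✓ (rhs at j=5)
  i=6: ✓ (rhs at j=6)
  i=7: ✓ (rhs at j=7)
Positions where it holds: {5, 6, 7} → 3.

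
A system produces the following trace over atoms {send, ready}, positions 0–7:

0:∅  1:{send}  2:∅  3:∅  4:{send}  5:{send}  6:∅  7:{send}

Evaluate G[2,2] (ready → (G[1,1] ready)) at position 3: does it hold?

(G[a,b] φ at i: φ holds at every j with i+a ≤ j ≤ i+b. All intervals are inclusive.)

Holds

Check (ready → (G[1,1] ready)) at every j in [5,5]:
  j=5: antecedent false → ✓
All positions satisfy it → formula holds.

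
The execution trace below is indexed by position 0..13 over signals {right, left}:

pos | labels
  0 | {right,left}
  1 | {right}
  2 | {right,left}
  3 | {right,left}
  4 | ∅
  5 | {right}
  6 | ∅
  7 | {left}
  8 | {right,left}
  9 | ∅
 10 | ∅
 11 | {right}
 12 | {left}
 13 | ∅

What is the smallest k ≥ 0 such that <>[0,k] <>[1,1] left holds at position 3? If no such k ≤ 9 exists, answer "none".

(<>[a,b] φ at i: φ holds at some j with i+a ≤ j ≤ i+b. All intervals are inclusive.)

Scan j = 3,4,… for <>[1,1] left:
  j=3: fails
  j=4: fails
  j=5: fails
  j=6: holds
First hit at j=6, so smallest k = 6-3 = 3.

3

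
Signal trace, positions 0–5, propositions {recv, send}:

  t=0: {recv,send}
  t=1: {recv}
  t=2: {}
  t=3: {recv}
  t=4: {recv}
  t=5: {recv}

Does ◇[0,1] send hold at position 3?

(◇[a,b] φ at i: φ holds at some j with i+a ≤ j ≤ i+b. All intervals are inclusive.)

Check send at each j in [3,4]:
  j=3: false
  j=4: false
No position in the window satisfies it → formula fails.

False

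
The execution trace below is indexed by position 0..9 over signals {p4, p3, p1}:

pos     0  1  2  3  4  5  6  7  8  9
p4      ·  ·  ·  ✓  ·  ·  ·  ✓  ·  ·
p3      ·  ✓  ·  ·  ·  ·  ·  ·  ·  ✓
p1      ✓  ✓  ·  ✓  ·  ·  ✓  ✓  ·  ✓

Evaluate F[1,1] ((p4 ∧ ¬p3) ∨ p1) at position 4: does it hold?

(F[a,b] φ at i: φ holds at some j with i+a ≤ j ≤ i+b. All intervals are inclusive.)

No

Check ((p4 ∧ ¬p3) ∨ p1) at each j in [5,5]:
  j=5: false
No position in the window satisfies it → formula fails.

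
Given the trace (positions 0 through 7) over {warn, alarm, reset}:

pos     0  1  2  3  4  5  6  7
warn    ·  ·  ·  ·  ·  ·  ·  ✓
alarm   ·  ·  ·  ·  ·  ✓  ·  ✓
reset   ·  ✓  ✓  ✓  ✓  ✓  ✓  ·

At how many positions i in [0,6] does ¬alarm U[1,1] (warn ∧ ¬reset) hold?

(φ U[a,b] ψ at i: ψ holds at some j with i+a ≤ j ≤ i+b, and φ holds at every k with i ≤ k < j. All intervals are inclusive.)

1

Evaluate at each i in [0,6]:
  i=0: ✗ (no rhs in [1,1])
  i=1: ✗ (no rhs in [2,2])
  i=2: ✗ (no rhs in [3,3])
  i=3: ✗ (no rhs in [4,4])
  i=4: ✗ (no rhs in [5,5])
  i=5: ✗ (no rhs in [6,6])
  i=6: ✓ (rhs at j=7; lhs holds on [6,6])
Positions where it holds: {6} → 1.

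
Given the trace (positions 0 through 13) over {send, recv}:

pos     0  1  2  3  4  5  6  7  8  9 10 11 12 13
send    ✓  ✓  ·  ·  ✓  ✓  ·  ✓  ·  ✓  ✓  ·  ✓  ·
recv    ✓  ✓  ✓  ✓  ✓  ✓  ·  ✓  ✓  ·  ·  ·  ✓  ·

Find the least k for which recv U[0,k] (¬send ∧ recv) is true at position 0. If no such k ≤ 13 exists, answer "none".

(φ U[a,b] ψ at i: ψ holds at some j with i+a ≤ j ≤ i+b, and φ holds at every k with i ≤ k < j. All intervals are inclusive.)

Need earliest j ≥ 0 with (¬send ∧ recv), and recv at every k in [0,j-1].
  j=0: rhs fails.
  j=1: rhs fails.
  j=2: rhs holds; lhs holds on [0,1]. k = 2.

2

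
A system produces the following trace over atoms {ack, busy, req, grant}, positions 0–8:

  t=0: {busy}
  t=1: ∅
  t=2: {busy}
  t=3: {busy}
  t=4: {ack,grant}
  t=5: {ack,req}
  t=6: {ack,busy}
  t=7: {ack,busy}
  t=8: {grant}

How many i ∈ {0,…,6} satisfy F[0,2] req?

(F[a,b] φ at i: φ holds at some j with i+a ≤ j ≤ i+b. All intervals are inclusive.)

Evaluate at each i in [0,6]:
  i=0: ✗ (none in [0,2])
  i=1: ✗ (none in [1,3])
  i=2: ✗ (none in [2,4])
  i=3: ✓ (witness j=5)
  i=4: ✓ (witness j=5)
  i=5: ✓ (witness j=5)
  i=6: ✗ (none in [6,8])
Positions where it holds: {3, 4, 5} → 3.

3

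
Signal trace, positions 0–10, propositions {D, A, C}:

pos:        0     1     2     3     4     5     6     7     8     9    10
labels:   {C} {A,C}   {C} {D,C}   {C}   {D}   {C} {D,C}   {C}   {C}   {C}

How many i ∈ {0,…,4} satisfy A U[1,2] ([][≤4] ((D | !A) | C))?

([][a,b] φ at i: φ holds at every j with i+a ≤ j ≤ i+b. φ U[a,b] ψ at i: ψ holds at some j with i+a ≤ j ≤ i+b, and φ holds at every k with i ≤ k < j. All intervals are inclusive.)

1

Evaluate at each i in [0,4]:
  i=0: ✗ (lhs fails at k=0 before rhs at j=1)
  i=1: ✓ (rhs at j=2; lhs holds on [1,1])
  i=2: ✗ (lhs fails at k=2 before rhs at j=3)
  i=3: ✗ (lhs fails at k=3 before rhs at j=4)
  i=4: ✗ (lhs fails at k=4 before rhs at j=5)
Positions where it holds: {1} → 1.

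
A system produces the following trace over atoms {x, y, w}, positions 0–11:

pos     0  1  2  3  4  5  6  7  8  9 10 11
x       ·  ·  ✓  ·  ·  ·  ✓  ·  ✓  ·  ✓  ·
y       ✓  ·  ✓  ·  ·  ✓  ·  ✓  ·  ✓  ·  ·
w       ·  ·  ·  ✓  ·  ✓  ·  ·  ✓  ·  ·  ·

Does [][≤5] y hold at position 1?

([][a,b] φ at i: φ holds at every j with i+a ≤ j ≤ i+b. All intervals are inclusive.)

Check y at every j in [1,6]:
  j=1: false
  j=2: true
  j=3: false
  j=4: false
  j=5: true
  j=6: false
Fails at j=1 → formula fails.

No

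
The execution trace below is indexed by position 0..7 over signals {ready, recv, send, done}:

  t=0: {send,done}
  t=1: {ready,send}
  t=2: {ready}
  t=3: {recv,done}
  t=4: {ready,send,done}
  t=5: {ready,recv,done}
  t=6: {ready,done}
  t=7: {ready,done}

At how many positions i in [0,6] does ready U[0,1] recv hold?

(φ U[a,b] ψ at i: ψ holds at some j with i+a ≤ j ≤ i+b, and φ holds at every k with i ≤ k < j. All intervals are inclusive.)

Evaluate at each i in [0,6]:
  i=0: ✗ (no rhs in [0,1])
  i=1: ✗ (no rhs in [1,2])
  i=2: ✓ (rhs at j=3; lhs holds on [2,2])
  i=3: ✓ (rhs at j=3)
  i=4: ✓ (rhs at j=5; lhs holds on [4,4])
  i=5: ✓ (rhs at j=5)
  i=6: ✗ (no rhs in [6,7])
Positions where it holds: {2, 3, 4, 5} → 4.

4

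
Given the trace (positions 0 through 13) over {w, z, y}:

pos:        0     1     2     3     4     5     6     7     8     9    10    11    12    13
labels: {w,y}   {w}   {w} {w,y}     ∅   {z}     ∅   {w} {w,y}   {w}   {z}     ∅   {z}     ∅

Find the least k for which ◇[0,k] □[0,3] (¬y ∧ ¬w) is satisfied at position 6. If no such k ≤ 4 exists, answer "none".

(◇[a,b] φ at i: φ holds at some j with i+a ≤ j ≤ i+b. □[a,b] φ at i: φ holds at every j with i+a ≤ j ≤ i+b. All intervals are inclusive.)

4

Scan j = 6,7,… for □[0,3] (¬y ∧ ¬w):
  j=6: fails
  j=7: fails
  j=8: fails
  j=9: fails
  j=10: holds
First hit at j=10, so smallest k = 10-6 = 4.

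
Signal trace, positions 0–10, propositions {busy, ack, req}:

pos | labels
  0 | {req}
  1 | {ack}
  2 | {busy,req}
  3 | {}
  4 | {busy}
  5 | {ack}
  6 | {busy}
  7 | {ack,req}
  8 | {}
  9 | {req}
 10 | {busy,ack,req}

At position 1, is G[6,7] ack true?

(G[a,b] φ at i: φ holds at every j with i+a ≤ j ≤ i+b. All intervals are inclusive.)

Check ack at every j in [7,8]:
  j=7: true
  j=8: false
Fails at j=8 → formula fails.

No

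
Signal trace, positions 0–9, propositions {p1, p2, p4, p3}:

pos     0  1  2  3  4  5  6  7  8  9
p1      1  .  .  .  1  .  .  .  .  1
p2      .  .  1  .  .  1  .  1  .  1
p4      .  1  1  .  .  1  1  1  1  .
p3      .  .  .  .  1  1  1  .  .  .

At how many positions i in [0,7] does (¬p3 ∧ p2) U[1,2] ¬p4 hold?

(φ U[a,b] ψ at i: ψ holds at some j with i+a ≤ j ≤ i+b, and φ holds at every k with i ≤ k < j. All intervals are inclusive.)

1

Evaluate at each i in [0,7]:
  i=0: ✗ (no rhs in [1,2])
  i=1: ✗ (lhs fails at k=1 before rhs at j=3)
  i=2: ✓ (rhs at j=3; lhs holds on [2,2])
  i=3: ✗ (lhs fails at k=3 before rhs at j=4)
  i=4: ✗ (no rhs in [5,6])
  i=5: ✗ (no rhs in [6,7])
  i=6: ✗ (no rhs in [7,8])
  i=7: ✗ (lhs fails at k=8 before rhs at j=9)
Positions where it holds: {2} → 1.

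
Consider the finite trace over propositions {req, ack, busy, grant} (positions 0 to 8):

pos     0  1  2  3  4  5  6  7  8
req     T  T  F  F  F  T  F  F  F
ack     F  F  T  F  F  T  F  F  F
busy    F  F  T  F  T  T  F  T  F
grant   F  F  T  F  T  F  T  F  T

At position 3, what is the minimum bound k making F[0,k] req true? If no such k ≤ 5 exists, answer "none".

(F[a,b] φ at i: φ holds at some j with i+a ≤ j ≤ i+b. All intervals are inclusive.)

Scan j = 3,4,… for req:
  j=3: fails
  j=4: fails
  j=5: holds
First hit at j=5, so smallest k = 5-3 = 2.

2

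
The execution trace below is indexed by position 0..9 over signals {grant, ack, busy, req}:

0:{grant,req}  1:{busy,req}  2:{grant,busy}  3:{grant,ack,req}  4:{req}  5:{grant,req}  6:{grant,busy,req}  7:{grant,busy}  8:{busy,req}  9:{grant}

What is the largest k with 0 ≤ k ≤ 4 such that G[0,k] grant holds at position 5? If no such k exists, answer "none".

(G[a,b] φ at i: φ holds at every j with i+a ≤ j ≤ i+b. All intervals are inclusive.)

2

grant must hold from j=5 onward; find where it first fails.
  j=5: holds
  j=6: holds
  j=7: holds
  j=8: fails
Holds on [5,7], so largest k = 2.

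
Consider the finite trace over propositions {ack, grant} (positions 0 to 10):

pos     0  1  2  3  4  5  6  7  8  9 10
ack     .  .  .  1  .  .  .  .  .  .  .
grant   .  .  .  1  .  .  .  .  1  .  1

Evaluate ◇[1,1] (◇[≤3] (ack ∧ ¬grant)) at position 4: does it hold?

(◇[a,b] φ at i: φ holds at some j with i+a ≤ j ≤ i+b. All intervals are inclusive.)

No

Check ◇[≤3] (ack ∧ ¬grant) at each j in [5,5]:
  j=5: fails (none in [5,8])
No position in the window satisfies it → formula fails.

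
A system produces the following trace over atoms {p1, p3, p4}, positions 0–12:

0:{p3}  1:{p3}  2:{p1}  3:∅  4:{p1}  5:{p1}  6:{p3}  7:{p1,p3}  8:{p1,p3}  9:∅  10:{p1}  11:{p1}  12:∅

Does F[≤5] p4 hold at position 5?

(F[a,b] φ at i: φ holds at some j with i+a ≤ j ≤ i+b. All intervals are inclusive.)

Does not hold

Check p4 at each j in [5,10]:
  j=5: false
  j=6: false
  j=7: false
  j=8: false
  j=9: false
  j=10: false
No position in the window satisfies it → formula fails.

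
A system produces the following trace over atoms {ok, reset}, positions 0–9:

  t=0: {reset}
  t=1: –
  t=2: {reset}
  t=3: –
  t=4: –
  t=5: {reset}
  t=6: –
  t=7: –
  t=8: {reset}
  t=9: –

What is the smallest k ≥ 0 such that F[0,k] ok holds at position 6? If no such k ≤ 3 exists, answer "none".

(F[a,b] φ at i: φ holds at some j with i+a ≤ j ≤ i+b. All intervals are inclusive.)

none

Scan j = 6,7,… for ok:
  j=6: fails
  j=7: fails
  j=8: fails
  j=9: fails
No j in [6,9] satisfies it → none.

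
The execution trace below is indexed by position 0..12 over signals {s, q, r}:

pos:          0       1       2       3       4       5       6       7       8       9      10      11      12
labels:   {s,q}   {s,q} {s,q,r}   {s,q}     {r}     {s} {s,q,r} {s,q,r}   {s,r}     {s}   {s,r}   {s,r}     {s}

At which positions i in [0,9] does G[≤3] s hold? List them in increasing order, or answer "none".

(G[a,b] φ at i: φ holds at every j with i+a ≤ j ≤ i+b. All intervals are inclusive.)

0, 5, 6, 7, 8, 9

Evaluate at each i in [0,9]:
  i=0: ✓ (all of [0,3])
  i=1: ✗ (fails at j=4)
  i=2: ✗ (fails at j=4)
  i=3: ✗ (fails at j=4)
  i=4: ✗ (fails at j=4)
  i=5: ✓ (all of [5,8])
  i=6: ✓ (all of [6,9])
  i=7: ✓ (all of [7,10])
  i=8: ✓ (all of [8,11])
  i=9: ✓ (all of [9,12])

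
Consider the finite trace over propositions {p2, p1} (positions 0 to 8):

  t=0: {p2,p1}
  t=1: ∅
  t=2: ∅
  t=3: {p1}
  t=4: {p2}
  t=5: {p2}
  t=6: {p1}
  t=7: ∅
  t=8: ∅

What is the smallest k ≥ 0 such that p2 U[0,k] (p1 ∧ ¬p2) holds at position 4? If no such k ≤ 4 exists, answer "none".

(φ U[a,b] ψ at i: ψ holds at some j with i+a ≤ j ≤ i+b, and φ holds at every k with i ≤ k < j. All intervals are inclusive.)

2

Need earliest j ≥ 4 with (p1 ∧ ¬p2), and p2 at every k in [4,j-1].
  j=4: rhs fails.
  j=5: rhs fails.
  j=6: rhs holds; lhs holds on [4,5]. k = 2.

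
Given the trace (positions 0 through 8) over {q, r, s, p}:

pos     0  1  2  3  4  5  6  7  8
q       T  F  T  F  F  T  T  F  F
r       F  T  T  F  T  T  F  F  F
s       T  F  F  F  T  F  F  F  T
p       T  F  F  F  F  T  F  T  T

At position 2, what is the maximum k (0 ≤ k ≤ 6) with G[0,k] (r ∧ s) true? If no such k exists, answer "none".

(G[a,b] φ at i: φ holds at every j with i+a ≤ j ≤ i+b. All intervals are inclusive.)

(r ∧ s) must hold from j=2 onward; find where it first fails.
  j=2: fails → no k works.

none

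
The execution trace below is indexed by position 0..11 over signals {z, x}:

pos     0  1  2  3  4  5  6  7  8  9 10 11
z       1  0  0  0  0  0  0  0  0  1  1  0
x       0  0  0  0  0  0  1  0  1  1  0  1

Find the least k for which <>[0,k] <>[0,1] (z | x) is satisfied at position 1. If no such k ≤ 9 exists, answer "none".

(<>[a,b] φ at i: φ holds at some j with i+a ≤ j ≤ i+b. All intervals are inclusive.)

Scan j = 1,2,… for <>[0,1] (z | x):
  j=1: fails
  j=2: fails
  j=3: fails
  j=4: fails
  j=5: holds
First hit at j=5, so smallest k = 5-1 = 4.

4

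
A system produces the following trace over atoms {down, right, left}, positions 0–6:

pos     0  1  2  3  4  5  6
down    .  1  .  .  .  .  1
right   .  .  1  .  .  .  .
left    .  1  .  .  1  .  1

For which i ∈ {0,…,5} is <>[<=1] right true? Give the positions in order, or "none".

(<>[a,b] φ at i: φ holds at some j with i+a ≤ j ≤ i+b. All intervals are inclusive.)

1, 2

Evaluate at each i in [0,5]:
  i=0: ✗ (none in [0,1])
  i=1: ✓ (witness j=2)
  i=2: ✓ (witness j=2)
  i=3: ✗ (none in [3,4])
  i=4: ✗ (none in [4,5])
  i=5: ✗ (none in [5,6])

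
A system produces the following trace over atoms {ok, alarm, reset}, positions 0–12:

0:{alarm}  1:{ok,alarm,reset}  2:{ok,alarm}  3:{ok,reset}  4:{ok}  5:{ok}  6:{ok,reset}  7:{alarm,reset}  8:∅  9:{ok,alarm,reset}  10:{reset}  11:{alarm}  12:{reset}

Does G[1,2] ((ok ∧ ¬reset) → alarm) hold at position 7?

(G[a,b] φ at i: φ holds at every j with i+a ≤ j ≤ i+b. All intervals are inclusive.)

Check ((ok ∧ ¬reset) → alarm) at every j in [8,9]:
  j=8: antecedent false → ✓
  j=9: antecedent false → ✓
All positions satisfy it → formula holds.

Yes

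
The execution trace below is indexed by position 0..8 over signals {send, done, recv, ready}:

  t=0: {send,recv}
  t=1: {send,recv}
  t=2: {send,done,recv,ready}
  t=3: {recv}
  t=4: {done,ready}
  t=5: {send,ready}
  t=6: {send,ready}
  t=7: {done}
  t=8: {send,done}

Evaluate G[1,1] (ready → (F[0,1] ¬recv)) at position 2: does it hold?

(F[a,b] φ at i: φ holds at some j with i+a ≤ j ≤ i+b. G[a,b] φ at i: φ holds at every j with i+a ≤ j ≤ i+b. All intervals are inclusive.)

Yes

Check (ready → (F[0,1] ¬recv)) at every j in [3,3]:
  j=3: antecedent false → ✓
All positions satisfy it → formula holds.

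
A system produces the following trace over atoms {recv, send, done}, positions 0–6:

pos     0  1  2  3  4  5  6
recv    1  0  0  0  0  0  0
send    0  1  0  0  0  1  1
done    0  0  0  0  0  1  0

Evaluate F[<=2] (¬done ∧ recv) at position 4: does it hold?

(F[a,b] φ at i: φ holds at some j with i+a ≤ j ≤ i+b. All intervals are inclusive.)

No

Check (¬done ∧ recv) at each j in [4,6]:
  j=4: false
  j=5: false
  j=6: false
No position in the window satisfies it → formula fails.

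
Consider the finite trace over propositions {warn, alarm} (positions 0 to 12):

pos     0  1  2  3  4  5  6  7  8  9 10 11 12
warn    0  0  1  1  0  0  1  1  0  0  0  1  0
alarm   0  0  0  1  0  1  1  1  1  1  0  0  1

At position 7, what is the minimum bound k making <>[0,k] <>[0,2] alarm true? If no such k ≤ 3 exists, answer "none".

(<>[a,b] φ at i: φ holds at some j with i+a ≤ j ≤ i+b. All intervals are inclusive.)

Scan j = 7,8,… for <>[0,2] alarm:
  j=7: holds
First hit at j=7, so smallest k = 7-7 = 0.

0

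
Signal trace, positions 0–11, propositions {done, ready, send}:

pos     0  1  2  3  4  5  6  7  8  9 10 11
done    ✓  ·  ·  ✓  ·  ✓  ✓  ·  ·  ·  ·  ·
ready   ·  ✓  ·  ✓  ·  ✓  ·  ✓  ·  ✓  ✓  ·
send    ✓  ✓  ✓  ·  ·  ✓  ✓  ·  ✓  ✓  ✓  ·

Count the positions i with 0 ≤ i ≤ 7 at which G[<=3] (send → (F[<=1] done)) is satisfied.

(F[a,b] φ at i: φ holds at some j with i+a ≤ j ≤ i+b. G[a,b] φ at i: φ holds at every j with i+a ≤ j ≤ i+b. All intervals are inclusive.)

3

Evaluate at each i in [0,7]:
  i=0: ✗ (fails at j=1)
  i=1: ✗ (fails at j=1)
  i=2: ✓ (all of [2,5])
  i=3: ✓ (all of [3,6])
  i=4: ✓ (all of [4,7])
  i=5: ✗ (fails at j=8)
  i=6: ✗ (fails at j=8)
  i=7: ✗ (fails at j=8)
Positions where it holds: {2, 3, 4} → 3.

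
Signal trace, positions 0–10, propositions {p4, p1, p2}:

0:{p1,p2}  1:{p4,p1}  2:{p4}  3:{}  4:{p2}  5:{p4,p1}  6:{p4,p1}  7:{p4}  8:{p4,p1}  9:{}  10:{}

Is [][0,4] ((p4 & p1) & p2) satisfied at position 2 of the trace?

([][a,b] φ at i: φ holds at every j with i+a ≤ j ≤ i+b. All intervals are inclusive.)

False

Check ((p4 & p1) & p2) at every j in [2,6]:
  j=2: false
  j=3: false
  j=4: false
  j=5: false
  j=6: false
Fails at j=2 → formula fails.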